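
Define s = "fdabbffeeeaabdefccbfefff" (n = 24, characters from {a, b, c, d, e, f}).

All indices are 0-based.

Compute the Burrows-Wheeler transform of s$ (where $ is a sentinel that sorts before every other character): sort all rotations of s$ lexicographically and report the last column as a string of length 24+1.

fedaaacbcffbeefdffe$fbfbe

rank  rotation                   last
    0  $fdabbffeeeaabdefccbfefff  f
    1  aabdefccbfefff$fdabbffeee  e
    2  abbffeeeaabdefccbfefff$fd  d
    3  abdefccbfefff$fdabbffeeea  a
    4  bbffeeeaabdefccbfefff$fda  a
    5  bdefccbfefff$fdabbffeeeaa  a
    6  bfefff$fdabbffeeeaabdefcc  c
    7  bffeeeaabdefccbfefff$fdab  b
    8  cbfefff$fdabbffeeeaabdefc  c
    9  ccbfefff$fdabbffeeeaabdef  f
   10  dabbffeeeaabdefccbfefff$f  f
   11  defccbfefff$fdabbffeeeaab  b
   12  eaabdefccbfefff$fdabbffee  e
   13  eeaabdefccbfefff$fdabbffe  e
   14  eeeaabdefccbfefff$fdabbff  f
   15  efccbfefff$fdabbffeeeaabd  d
   16  efff$fdabbffeeeaabdefccbf  f
   17  f$fdabbffeeeaabdefccbfeff  f
   18  fccbfefff$fdabbffeeeaabde  e
   19  fdabbffeeeaabdefccbfefff$  $
   20  feeeaabdefccbfefff$fdabbf  f
   21  fefff$fdabbffeeeaabdefccb  b
   22  ff$fdabbffeeeaabdefccbfef  f
   23  ffeeeaabdefccbfefff$fdabb  b
   24  fff$fdabbffeeeaabdefccbfe  e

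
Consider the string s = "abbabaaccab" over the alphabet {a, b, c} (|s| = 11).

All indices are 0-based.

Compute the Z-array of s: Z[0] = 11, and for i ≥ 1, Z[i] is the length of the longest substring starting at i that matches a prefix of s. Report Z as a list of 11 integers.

Z[0]=11
i=1: outside box; Z[1]=0
i=2: outside box; Z[2]=0
i=3: outside box; Z[3]=2 extend→box=[3,5)
i=4: min(r-i=1, Z[1]=0)=0; Z[4]=0
i=5: outside box; Z[5]=1 extend→box=[5,6)
i=6: outside box; Z[6]=1 extend→box=[6,7)
i=7: outside box; Z[7]=0
i=8: outside box; Z[8]=0
i=9: outside box; Z[9]=2 extend→box=[9,11)
i=10: min(r-i=1, Z[1]=0)=0; Z[10]=0

[11, 0, 0, 2, 0, 1, 1, 0, 0, 2, 0]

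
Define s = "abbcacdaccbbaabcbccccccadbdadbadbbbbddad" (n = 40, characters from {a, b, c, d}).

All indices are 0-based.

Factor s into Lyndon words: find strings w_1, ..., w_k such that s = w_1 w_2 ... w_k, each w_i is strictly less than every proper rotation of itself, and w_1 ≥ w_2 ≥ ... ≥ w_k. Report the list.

["abbcacdaccbb", "aabcbccccccadbdadbadbbbbddad"]

emit factor 1: 'abbcacdaccbb' (i=0, period=12)
emit factor 2: 'aabcbccccccadbdadbadbbbbddad' (i=12, period=28)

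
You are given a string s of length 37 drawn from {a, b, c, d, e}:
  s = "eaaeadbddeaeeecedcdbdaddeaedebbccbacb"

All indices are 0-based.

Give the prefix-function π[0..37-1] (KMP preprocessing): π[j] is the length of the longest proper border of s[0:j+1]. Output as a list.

[0, 0, 0, 1, 2, 0, 0, 0, 0, 1, 2, 1, 1, 1, 0, 1, 0, 0, 0, 0, 0, 0, 0, 0, 1, 2, 1, 0, 1, 0, 0, 0, 0, 0, 0, 0, 0]

π[0] = 0
j=1 s[j]='a': π[1]=0 (border '')
j=2 s[j]='a': π[2]=0 (border '')
j=3 s[j]='e': π[3]=1 (border 'e')
j=4 s[j]='a': π[4]=2 (border 'ea')
j=5 s[j]='d': k: 2→0; π[5]=0 (border '')
j=6 s[j]='b': π[6]=0 (border '')
j=7 s[j]='d': π[7]=0 (border '')
j=8 s[j]='d': π[8]=0 (border '')
j=9 s[j]='e': π[9]=1 (border 'e')
j=10 s[j]='a': π[10]=2 (border 'ea')
j=11 s[j]='e': k: 2→0; π[11]=1 (border 'e')
j=12 s[j]='e': k: 1→0; π[12]=1 (border 'e')
j=13 s[j]='e': k: 1→0; π[13]=1 (border 'e')
j=14 s[j]='c': k: 1→0; π[14]=0 (border '')
j=15 s[j]='e': π[15]=1 (border 'e')
j=16 s[j]='d': k: 1→0; π[16]=0 (border '')
j=17 s[j]='c': π[17]=0 (border '')
j=18 s[j]='d': π[18]=0 (border '')
j=19 s[j]='b': π[19]=0 (border '')
j=20 s[j]='d': π[20]=0 (border '')
j=21 s[j]='a': π[21]=0 (border '')
j=22 s[j]='d': π[22]=0 (border '')
j=23 s[j]='d': π[23]=0 (border '')
j=24 s[j]='e': π[24]=1 (border 'e')
j=25 s[j]='a': π[25]=2 (border 'ea')
j=26 s[j]='e': k: 2→0; π[26]=1 (border 'e')
j=27 s[j]='d': k: 1→0; π[27]=0 (border '')
j=28 s[j]='e': π[28]=1 (border 'e')
j=29 s[j]='b': k: 1→0; π[29]=0 (border '')
j=30 s[j]='b': π[30]=0 (border '')
j=31 s[j]='c': π[31]=0 (border '')
j=32 s[j]='c': π[32]=0 (border '')
j=33 s[j]='b': π[33]=0 (border '')
j=34 s[j]='a': π[34]=0 (border '')
j=35 s[j]='c': π[35]=0 (border '')
j=36 s[j]='b': π[36]=0 (border '')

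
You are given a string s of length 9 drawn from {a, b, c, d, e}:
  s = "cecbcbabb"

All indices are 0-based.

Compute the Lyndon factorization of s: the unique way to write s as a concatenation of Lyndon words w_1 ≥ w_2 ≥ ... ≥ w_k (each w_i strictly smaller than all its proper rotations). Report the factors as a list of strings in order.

emit factor 1: 'ce' (i=0, period=2)
emit factor 2: 'c' (i=2, period=1)
emit factor 3: 'bc' (i=3, period=2)
emit factor 4: 'b' (i=5, period=1)
emit factor 5: 'abb' (i=6, period=3)

["ce", "c", "bc", "b", "abb"]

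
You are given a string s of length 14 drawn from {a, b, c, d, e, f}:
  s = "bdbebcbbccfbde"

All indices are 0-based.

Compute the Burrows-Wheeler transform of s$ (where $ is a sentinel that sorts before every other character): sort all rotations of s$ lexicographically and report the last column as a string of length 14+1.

rank  rotation         last
    0  $bdbebcbbccfbde  e
    1  bbccfbde$bdbebc  c
    2  bcbbccfbde$bdbe  e
    3  bccfbde$bdbebcb  b
    4  bdbebcbbccfbde$  $
    5  bde$bdbebcbbccf  f
    6  bebcbbccfbde$bd  d
    7  cbbccfbde$bdbeb  b
    8  ccfbde$bdbebcbb  b
    9  cfbde$bdbebcbbc  c
   10  dbebcbbccfbde$b  b
   11  de$bdbebcbbccfb  b
   12  e$bdbebcbbccfbd  d
   13  ebcbbccfbde$bdb  b
   14  fbde$bdbebcbbcc  c

eceb$fdbbcbbdbc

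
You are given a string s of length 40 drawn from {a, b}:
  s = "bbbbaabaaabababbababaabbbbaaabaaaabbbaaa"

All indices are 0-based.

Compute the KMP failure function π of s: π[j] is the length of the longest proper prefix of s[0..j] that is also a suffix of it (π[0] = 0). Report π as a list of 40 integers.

[0, 1, 2, 3, 0, 0, 1, 0, 0, 0, 1, 0, 1, 0, 1, 2, 0, 1, 0, 1, 0, 0, 1, 2, 3, 4, 5, 6, 0, 1, 0, 0, 0, 0, 1, 2, 3, 0, 0, 0]

π[0] = 0
j=1 s[j]='b': π[1]=1 (border 'b')
j=2 s[j]='b': π[2]=2 (border 'bb')
j=3 s[j]='b': π[3]=3 (border 'bbb')
j=4 s[j]='a': k: 3→2→1→0; π[4]=0 (border '')
j=5 s[j]='a': π[5]=0 (border '')
j=6 s[j]='b': π[6]=1 (border 'b')
j=7 s[j]='a': k: 1→0; π[7]=0 (border '')
j=8 s[j]='a': π[8]=0 (border '')
j=9 s[j]='a': π[9]=0 (border '')
j=10 s[j]='b': π[10]=1 (border 'b')
j=11 s[j]='a': k: 1→0; π[11]=0 (border '')
j=12 s[j]='b': π[12]=1 (border 'b')
j=13 s[j]='a': k: 1→0; π[13]=0 (border '')
j=14 s[j]='b': π[14]=1 (border 'b')
j=15 s[j]='b': π[15]=2 (border 'bb')
j=16 s[j]='a': k: 2→1→0; π[16]=0 (border '')
j=17 s[j]='b': π[17]=1 (border 'b')
j=18 s[j]='a': k: 1→0; π[18]=0 (border '')
j=19 s[j]='b': π[19]=1 (border 'b')
j=20 s[j]='a': k: 1→0; π[20]=0 (border '')
j=21 s[j]='a': π[21]=0 (border '')
j=22 s[j]='b': π[22]=1 (border 'b')
j=23 s[j]='b': π[23]=2 (border 'bb')
j=24 s[j]='b': π[24]=3 (border 'bbb')
j=25 s[j]='b': π[25]=4 (border 'bbbb')
j=26 s[j]='a': π[26]=5 (border 'bbbba')
j=27 s[j]='a': π[27]=6 (border 'bbbbaa')
j=28 s[j]='a': k: 6→0; π[28]=0 (border '')
j=29 s[j]='b': π[29]=1 (border 'b')
j=30 s[j]='a': k: 1→0; π[30]=0 (border '')
j=31 s[j]='a': π[31]=0 (border '')
j=32 s[j]='a': π[32]=0 (border '')
j=33 s[j]='a': π[33]=0 (border '')
j=34 s[j]='b': π[34]=1 (border 'b')
j=35 s[j]='b': π[35]=2 (border 'bb')
j=36 s[j]='b': π[36]=3 (border 'bbb')
j=37 s[j]='a': k: 3→2→1→0; π[37]=0 (border '')
j=38 s[j]='a': π[38]=0 (border '')
j=39 s[j]='a': π[39]=0 (border '')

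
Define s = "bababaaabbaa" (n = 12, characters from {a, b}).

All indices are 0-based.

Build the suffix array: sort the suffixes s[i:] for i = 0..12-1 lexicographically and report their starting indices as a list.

[11, 10, 5, 6, 3, 1, 7, 9, 4, 2, 0, 8]

rank→(start, suffix):
  0 → (11, 'a')
  1 → (10, 'aa')
  2 → (5, 'aaabbaa')
  3 → (6, 'aabbaa')
  4 → (3, 'abaaabbaa')
  5 → (1, 'ababaaabbaa')
  6 → (7, 'abbaa')
  7 → (9, 'baa')
  8 → (4, 'baaabbaa')
  9 → (2, 'babaaabbaa')
  10 → (0, 'bababaaabbaa')
  11 → (8, 'bbaa')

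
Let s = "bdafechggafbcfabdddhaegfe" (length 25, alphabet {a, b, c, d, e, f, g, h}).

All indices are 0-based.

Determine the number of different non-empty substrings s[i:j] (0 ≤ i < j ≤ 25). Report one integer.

rank | idx | suffix
   0 |  14 | abdddhaegfe
   1 |  20 | aegfe
   2 |   9 | afbcfabdddhaegfe
   3 |   2 | afechggafbcfabdddhaegfe
   4 |  11 | bcfabdddhaegfe
   5 |   0 | bdafechggafbcfabdddhaegfe
   6 |  15 | bdddhaegfe
   7 |  12 | cfabdddhaegfe
   8 |   5 | chggafbcfabdddhaegfe
   9 |   1 | dafechggafbcfabdddhaegfe
  10 |  16 | dddhaegfe
  11 |  17 | ddhaegfe
  12 |  18 | dhaegfe
  13 |  24 | e
  14 |   4 | echggafbcfabdddhaegfe
  15 |  21 | egfe
  16 |  13 | fabdddhaegfe
  17 |  10 | fbcfabdddhaegfe
  18 |  23 | fe
  19 |   3 | fechggafbcfabdddhaegfe
  20 |   8 | gafbcfabdddhaegfe
  21 |  22 | gfe
  22 |   7 | ggafbcfabdddhaegfe
  23 |  19 | haegfe
  24 |   6 | hggafbcfabdddhaegfe

SA = [14, 20, 9, 2, 11, 0, 15, 12, 5, 1, 16, 17, 18, 24, 4, 21, 13, 10, 23, 3, 8, 22, 7, 19, 6]
[i] adj suffixes → lcp
  [1] 14/20 → 1 ('a')
  [2] 20/9 → 1 ('a')
  [3] 9/2 → 2 ('af')
  [4] 2/11 → 0 ('')
  [5] 11/0 → 1 ('b')
  [6] 0/15 → 2 ('bd')
  [7] 15/12 → 0 ('')
  [8] 12/5 → 1 ('c')
  [9] 5/1 → 0 ('')
  [10] 1/16 → 1 ('d')
  [11] 16/17 → 2 ('dd')
  [12] 17/18 → 1 ('d')
  [13] 18/24 → 0 ('')
  [14] 24/4 → 1 ('e')
  [15] 4/21 → 1 ('e')
  [16] 21/13 → 0 ('')
  [17] 13/10 → 1 ('f')
  [18] 10/23 → 1 ('f')
  [19] 23/3 → 2 ('fe')
  [20] 3/8 → 0 ('')
  [21] 8/22 → 1 ('g')
  [22] 22/7 → 1 ('g')
  [23] 7/19 → 0 ('')
  [24] 19/6 → 1 ('h')

n(n+1)/2 = 25·26/2 = 325
Σ LCP = 0 + 1 + 1 + 2 + 0 + 1 + 2 + 0 + 1 + 0 + 1 + 2 + 1 + 0 + 1 + 1 + 0 + 1 + 1 + 2 + 0 + 1 + 1 + 0 + 1 = 21
distinct = 325 − 21 = 304

304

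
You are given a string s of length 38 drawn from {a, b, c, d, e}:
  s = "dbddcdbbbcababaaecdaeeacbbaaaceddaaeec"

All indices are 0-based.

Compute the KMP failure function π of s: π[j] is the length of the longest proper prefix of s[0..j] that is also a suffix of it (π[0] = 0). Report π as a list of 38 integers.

[0, 0, 1, 1, 0, 1, 2, 0, 0, 0, 0, 0, 0, 0, 0, 0, 0, 0, 1, 0, 0, 0, 0, 0, 0, 0, 0, 0, 0, 0, 0, 1, 1, 0, 0, 0, 0, 0]

π[0] = 0
j=1 s[j]='b': π[1]=0 (border '')
j=2 s[j]='d': π[2]=1 (border 'd')
j=3 s[j]='d': k: 1→0; π[3]=1 (border 'd')
j=4 s[j]='c': k: 1→0; π[4]=0 (border '')
j=5 s[j]='d': π[5]=1 (border 'd')
j=6 s[j]='b': π[6]=2 (border 'db')
j=7 s[j]='b': k: 2→0; π[7]=0 (border '')
j=8 s[j]='b': π[8]=0 (border '')
j=9 s[j]='c': π[9]=0 (border '')
j=10 s[j]='a': π[10]=0 (border '')
j=11 s[j]='b': π[11]=0 (border '')
j=12 s[j]='a': π[12]=0 (border '')
j=13 s[j]='b': π[13]=0 (border '')
j=14 s[j]='a': π[14]=0 (border '')
j=15 s[j]='a': π[15]=0 (border '')
j=16 s[j]='e': π[16]=0 (border '')
j=17 s[j]='c': π[17]=0 (border '')
j=18 s[j]='d': π[18]=1 (border 'd')
j=19 s[j]='a': k: 1→0; π[19]=0 (border '')
j=20 s[j]='e': π[20]=0 (border '')
j=21 s[j]='e': π[21]=0 (border '')
j=22 s[j]='a': π[22]=0 (border '')
j=23 s[j]='c': π[23]=0 (border '')
j=24 s[j]='b': π[24]=0 (border '')
j=25 s[j]='b': π[25]=0 (border '')
j=26 s[j]='a': π[26]=0 (border '')
j=27 s[j]='a': π[27]=0 (border '')
j=28 s[j]='a': π[28]=0 (border '')
j=29 s[j]='c': π[29]=0 (border '')
j=30 s[j]='e': π[30]=0 (border '')
j=31 s[j]='d': π[31]=1 (border 'd')
j=32 s[j]='d': k: 1→0; π[32]=1 (border 'd')
j=33 s[j]='a': k: 1→0; π[33]=0 (border '')
j=34 s[j]='a': π[34]=0 (border '')
j=35 s[j]='e': π[35]=0 (border '')
j=36 s[j]='e': π[36]=0 (border '')
j=37 s[j]='c': π[37]=0 (border '')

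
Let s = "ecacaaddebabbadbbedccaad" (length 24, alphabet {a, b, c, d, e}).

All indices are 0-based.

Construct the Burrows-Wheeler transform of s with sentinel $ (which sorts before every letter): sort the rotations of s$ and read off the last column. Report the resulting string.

dccbcabaebadbcaedaaeadd$b

rank  rotation                   last
    0  $ecacaaddebabbadbbedccaad  d
    1  aad$ecacaaddebabbadbbedcc  c
    2  aaddebabbadbbedccaad$ecac  c
    3  abbadbbedccaad$ecacaaddeb  b
    4  acaaddebabbadbbedccaad$ec  c
    5  ad$ecacaaddebabbadbbedcca  a
    6  adbbedccaad$ecacaaddebabb  b
    7  addebabbadbbedccaad$ecaca  a
    8  babbadbbedccaad$ecacaadde  e
    9  badbbedccaad$ecacaaddebab  b
   10  bbadbbedccaad$ecacaaddeba  a
   11  bbedccaad$ecacaaddebabbad  d
   12  bedccaad$ecacaaddebabbadb  b
   13  caad$ecacaaddebabbadbbedc  c
   14  caaddebabbadbbedccaad$eca  a
   15  cacaaddebabbadbbedccaad$e  e
   16  ccaad$ecacaaddebabbadbbed  d
   17  d$ecacaaddebabbadbbedccaa  a
   18  dbbedccaad$ecacaaddebabba  a
   19  dccaad$ecacaaddebabbadbbe  e
   20  ddebabbadbbedccaad$ecacaa  a
   21  debabbadbbedccaad$ecacaad  d
   22  ebabbadbbedccaad$ecacaadd  d
   23  ecacaaddebabbadbbedccaad$  $
   24  edccaad$ecacaaddebabbadbb  b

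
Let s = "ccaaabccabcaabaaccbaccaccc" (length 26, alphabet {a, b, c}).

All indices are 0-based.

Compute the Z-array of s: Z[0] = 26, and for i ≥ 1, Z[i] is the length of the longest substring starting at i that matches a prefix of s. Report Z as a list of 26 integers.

Z[0]=26
i=1: fresh scan; Z[1]=1 grow→box=[1,2)
i=2: fresh scan; Z[2]=0
i=3: fresh scan; Z[3]=0
i=4: fresh scan; Z[4]=0
i=5: fresh scan; Z[5]=0
i=6: fresh scan; Z[6]=3 grow→box=[6,9)
i=7: min(r-i=2, Z[1]=1)=1; Z[7]=1
i=8: min(r-i=1, Z[2]=0)=0; Z[8]=0
i=9: fresh scan; Z[9]=0
i=10: fresh scan; Z[10]=1 grow→box=[10,11)
i=11: fresh scan; Z[11]=0
i=12: fresh scan; Z[12]=0
i=13: fresh scan; Z[13]=0
i=14: fresh scan; Z[14]=0
i=15: fresh scan; Z[15]=0
i=16: fresh scan; Z[16]=2 grow→box=[16,18)
i=17: min(r-i=1, Z[1]=1)=1; Z[17]=1
i=18: fresh scan; Z[18]=0
i=19: fresh scan; Z[19]=0
i=20: fresh scan; Z[20]=3 grow→box=[20,23)
i=21: min(r-i=2, Z[1]=1)=1; Z[21]=1
i=22: min(r-i=1, Z[2]=0)=0; Z[22]=0
i=23: fresh scan; Z[23]=2 grow→box=[23,25)
i=24: min(r-i=1, Z[1]=1)=1; Z[24]=2 grow→box=[24,26)
i=25: min(r-i=1, Z[1]=1)=1; Z[25]=1

[26, 1, 0, 0, 0, 0, 3, 1, 0, 0, 1, 0, 0, 0, 0, 0, 2, 1, 0, 0, 3, 1, 0, 2, 2, 1]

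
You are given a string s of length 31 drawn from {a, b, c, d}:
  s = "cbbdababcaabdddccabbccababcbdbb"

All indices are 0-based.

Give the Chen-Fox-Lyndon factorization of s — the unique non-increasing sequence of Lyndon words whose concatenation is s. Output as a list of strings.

emit factor 1: 'c' (i=0, period=1)
emit factor 2: 'bbd' (i=1, period=3)
emit factor 3: 'ababc' (i=4, period=5)
emit factor 4: 'aabdddccabbccababcbdbb' (i=9, period=22)

["c", "bbd", "ababc", "aabdddccabbccababcbdbb"]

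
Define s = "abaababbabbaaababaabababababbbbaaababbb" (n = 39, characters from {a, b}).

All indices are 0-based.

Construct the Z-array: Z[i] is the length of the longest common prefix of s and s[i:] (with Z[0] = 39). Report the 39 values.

Z[0]=39
i=1: fresh scan; Z[1]=0
i=2: fresh scan; Z[2]=1 scan→box=[2,3)
i=3: fresh scan; Z[3]=3 scan→box=[3,6)
i=4: min(r-i=2, Z[1]=0)=0; Z[4]=0
i=5: min(r-i=1, Z[2]=1)=1; Z[5]=2 scan→box=[5,7)
i=6: min(r-i=1, Z[1]=0)=0; Z[6]=0
i=7: fresh scan; Z[7]=0
i=8: fresh scan; Z[8]=2 scan→box=[8,10)
i=9: min(r-i=1, Z[1]=0)=0; Z[9]=0
i=10: fresh scan; Z[10]=0
i=11: fresh scan; Z[11]=1 scan→box=[11,12)
i=12: fresh scan; Z[12]=1 scan→box=[12,13)
i=13: fresh scan; Z[13]=3 scan→box=[13,16)
i=14: min(r-i=2, Z[1]=0)=0; Z[14]=0
i=15: min(r-i=1, Z[2]=1)=1; Z[15]=7 scan→box=[15,22)
i=16: min(r-i=6, Z[1]=0)=0; Z[16]=0
i=17: min(r-i=5, Z[2]=1)=1; Z[17]=1
i=18: min(r-i=4, Z[3]=3)=3; Z[18]=3
i=19: min(r-i=3, Z[4]=0)=0; Z[19]=0
i=20: min(r-i=2, Z[5]=2)=2; Z[20]=3 scan→box=[20,23)
i=21: min(r-i=2, Z[1]=0)=0; Z[21]=0
i=22: min(r-i=1, Z[2]=1)=1; Z[22]=3 scan→box=[22,25)
i=23: min(r-i=2, Z[1]=0)=0; Z[23]=0
i=24: min(r-i=1, Z[2]=1)=1; Z[24]=3 scan→box=[24,27)
i=25: min(r-i=2, Z[1]=0)=0; Z[25]=0
i=26: min(r-i=1, Z[2]=1)=1; Z[26]=2 scan→box=[26,28)
i=27: min(r-i=1, Z[1]=0)=0; Z[27]=0
i=28: fresh scan; Z[28]=0
i=29: fresh scan; Z[29]=0
i=30: fresh scan; Z[30]=0
i=31: fresh scan; Z[31]=1 scan→box=[31,32)
i=32: fresh scan; Z[32]=1 scan→box=[32,33)
i=33: fresh scan; Z[33]=3 scan→box=[33,36)
i=34: min(r-i=2, Z[1]=0)=0; Z[34]=0
i=35: min(r-i=1, Z[2]=1)=1; Z[35]=2 scan→box=[35,37)
i=36: min(r-i=1, Z[1]=0)=0; Z[36]=0
i=37: fresh scan; Z[37]=0
i=38: fresh scan; Z[38]=0

[39, 0, 1, 3, 0, 2, 0, 0, 2, 0, 0, 1, 1, 3, 0, 7, 0, 1, 3, 0, 3, 0, 3, 0, 3, 0, 2, 0, 0, 0, 0, 1, 1, 3, 0, 2, 0, 0, 0]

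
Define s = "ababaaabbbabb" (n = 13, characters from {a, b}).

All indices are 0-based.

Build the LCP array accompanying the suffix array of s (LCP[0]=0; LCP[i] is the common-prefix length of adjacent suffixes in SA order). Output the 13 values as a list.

[0, 2, 1, 3, 2, 3, 0, 1, 2, 3, 1, 2, 2]

rank→(start, suffix):
  0 → (4, 'aaabbbabb')
  1 → (5, 'aabbbabb')
  2 → (2, 'abaaabbbabb')
  3 → (0, 'ababaaabbbabb')
  4 → (10, 'abb')
  5 → (6, 'abbbabb')
  6 → (12, 'b')
  7 → (3, 'baaabbbabb')
  8 → (1, 'babaaabbbabb')
  9 → (9, 'babb')
  10 → (11, 'bb')
  11 → (8, 'bbabb')
  12 → (7, 'bbbabb')

SA = [4, 5, 2, 0, 10, 6, 12, 3, 1, 9, 11, 8, 7]
rank  pair      lcp
   1  s[4:],s[5:]  2  'aa'
   2  s[5:],s[2:]  1  'a'
   3  s[2:],s[0:]  3  'aba'
   4  s[0:],s[10:]  2  'ab'
   5  s[10:],s[6:]  3  'abb'
   6  s[6:],s[12:]  0  ''
   7  s[12:],s[3:]  1  'b'
   8  s[3:],s[1:]  2  'ba'
   9  s[1:],s[9:]  3  'bab'
  10  s[9:],s[11:]  1  'b'
  11  s[11:],s[8:]  2  'bb'
  12  s[8:],s[7:]  2  'bb'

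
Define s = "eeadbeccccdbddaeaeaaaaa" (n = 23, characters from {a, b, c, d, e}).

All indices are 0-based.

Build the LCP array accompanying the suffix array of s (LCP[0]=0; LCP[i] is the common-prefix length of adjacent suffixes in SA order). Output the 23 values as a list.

rank | idx | suffix
   0 |  22 | a
   1 |  21 | aa
   2 |  20 | aaa
   3 |  19 | aaaa
   4 |  18 | aaaaa
   5 |   2 | adbeccccdbddaeaeaaaaa
   6 |  16 | aeaaaaa
   7 |  14 | aeaeaaaaa
   8 |  11 | bddaeaeaaaaa
   9 |   4 | beccccdbddaeaeaaaaa
  10 |   6 | ccccdbddaeaeaaaaa
  11 |   7 | cccdbddaeaeaaaaa
  12 |   8 | ccdbddaeaeaaaaa
  13 |   9 | cdbddaeaeaaaaa
  14 |  13 | daeaeaaaaa
  15 |  10 | dbddaeaeaaaaa
  16 |   3 | dbeccccdbddaeaeaaaaa
  17 |  12 | ddaeaeaaaaa
  18 |  17 | eaaaaa
  19 |   1 | eadbeccccdbddaeaeaaaaa
  20 |  15 | eaeaaaaa
  21 |   5 | eccccdbddaeaeaaaaa
  22 |   0 | eeadbeccccdbddaeaeaaaaa

SA = [22, 21, 20, 19, 18, 2, 16, 14, 11, 4, 6, 7, 8, 9, 13, 10, 3, 12, 17, 1, 15, 5, 0]
i: (SA[i-1],SA[i]) lcp shared
  1: (22,21) 1 'a'
  2: (21,20) 2 'aa'
  3: (20,19) 3 'aaa'
  4: (19,18) 4 'aaaa'
  5: (18,2) 1 'a'
  6: (2,16) 1 'a'
  7: (16,14) 3 'aea'
  8: (14,11) 0 ''
  9: (11,4) 1 'b'
  10: (4,6) 0 ''
  11: (6,7) 3 'ccc'
  12: (7,8) 2 'cc'
  13: (8,9) 1 'c'
  14: (9,13) 0 ''
  15: (13,10) 1 'd'
  16: (10,3) 2 'db'
  17: (3,12) 1 'd'
  18: (12,17) 0 ''
  19: (17,1) 2 'ea'
  20: (1,15) 2 'ea'
  21: (15,5) 1 'e'
  22: (5,0) 1 'e'

[0, 1, 2, 3, 4, 1, 1, 3, 0, 1, 0, 3, 2, 1, 0, 1, 2, 1, 0, 2, 2, 1, 1]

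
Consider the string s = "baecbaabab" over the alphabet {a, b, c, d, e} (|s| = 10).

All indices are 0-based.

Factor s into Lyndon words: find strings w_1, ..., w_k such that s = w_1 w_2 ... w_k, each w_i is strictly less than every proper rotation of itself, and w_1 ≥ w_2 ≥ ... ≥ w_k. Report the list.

["b", "aecb", "aabab"]

emit factor 1: 'b' (i=0, period=1)
emit factor 2: 'aecb' (i=1, period=4)
emit factor 3: 'aabab' (i=5, period=5)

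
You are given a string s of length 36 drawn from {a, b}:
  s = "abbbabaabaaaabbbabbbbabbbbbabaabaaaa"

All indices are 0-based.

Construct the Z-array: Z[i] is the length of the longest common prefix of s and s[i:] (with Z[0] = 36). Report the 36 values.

Z[0]=36
i=1: outside box; Z[1]=0
i=2: outside box; Z[2]=0
i=3: outside box; Z[3]=0
i=4: outside box; Z[4]=2 grow→box=[4,6)
i=5: min(r-i=1, Z[1]=0)=0; Z[5]=0
i=6: outside box; Z[6]=1 grow→box=[6,7)
i=7: outside box; Z[7]=2 grow→box=[7,9)
i=8: min(r-i=1, Z[1]=0)=0; Z[8]=0
i=9: outside box; Z[9]=1 grow→box=[9,10)
i=10: outside box; Z[10]=1 grow→box=[10,11)
i=11: outside box; Z[11]=1 grow→box=[11,12)
i=12: outside box; Z[12]=6 grow→box=[12,18)
i=13: min(r-i=5, Z[1]=0)=0; Z[13]=0
i=14: min(r-i=4, Z[2]=0)=0; Z[14]=0
i=15: min(r-i=3, Z[3]=0)=0; Z[15]=0
i=16: min(r-i=2, Z[4]=2)=2; Z[16]=4 grow→box=[16,20)
i=17: min(r-i=3, Z[1]=0)=0; Z[17]=0
i=18: min(r-i=2, Z[2]=0)=0; Z[18]=0
i=19: min(r-i=1, Z[3]=0)=0; Z[19]=0
i=20: outside box; Z[20]=0
i=21: outside box; Z[21]=4 grow→box=[21,25)
i=22: min(r-i=3, Z[1]=0)=0; Z[22]=0
i=23: min(r-i=2, Z[2]=0)=0; Z[23]=0
i=24: min(r-i=1, Z[3]=0)=0; Z[24]=0
i=25: outside box; Z[25]=0
i=26: outside box; Z[26]=0
i=27: outside box; Z[27]=2 grow→box=[27,29)
i=28: min(r-i=1, Z[1]=0)=0; Z[28]=0
i=29: outside box; Z[29]=1 grow→box=[29,30)
i=30: outside box; Z[30]=2 grow→box=[30,32)
i=31: min(r-i=1, Z[1]=0)=0; Z[31]=0
i=32: outside box; Z[32]=1 grow→box=[32,33)
i=33: outside box; Z[33]=1 grow→box=[33,34)
i=34: outside box; Z[34]=1 grow→box=[34,35)
i=35: outside box; Z[35]=1 grow→box=[35,36)

[36, 0, 0, 0, 2, 0, 1, 2, 0, 1, 1, 1, 6, 0, 0, 0, 4, 0, 0, 0, 0, 4, 0, 0, 0, 0, 0, 2, 0, 1, 2, 0, 1, 1, 1, 1]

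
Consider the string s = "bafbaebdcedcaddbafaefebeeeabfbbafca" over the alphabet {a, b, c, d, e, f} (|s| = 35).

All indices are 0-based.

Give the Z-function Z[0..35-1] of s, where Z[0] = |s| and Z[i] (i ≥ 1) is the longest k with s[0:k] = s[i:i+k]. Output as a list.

[35, 0, 0, 2, 0, 0, 1, 0, 0, 0, 0, 0, 0, 0, 0, 3, 0, 0, 0, 0, 0, 0, 1, 0, 0, 0, 0, 1, 0, 1, 3, 0, 0, 0, 0]

Z[0]=35
i=1: outside box; Z[1]=0
i=2: outside box; Z[2]=0
i=3: outside box; Z[3]=2 grow→box=[3,5)
i=4: min(r-i=1, Z[1]=0)=0; Z[4]=0
i=5: outside box; Z[5]=0
i=6: outside box; Z[6]=1 grow→box=[6,7)
i=7: outside box; Z[7]=0
i=8: outside box; Z[8]=0
i=9: outside box; Z[9]=0
i=10: outside box; Z[10]=0
i=11: outside box; Z[11]=0
i=12: outside box; Z[12]=0
i=13: outside box; Z[13]=0
i=14: outside box; Z[14]=0
i=15: outside box; Z[15]=3 grow→box=[15,18)
i=16: min(r-i=2, Z[1]=0)=0; Z[16]=0
i=17: min(r-i=1, Z[2]=0)=0; Z[17]=0
i=18: outside box; Z[18]=0
i=19: outside box; Z[19]=0
i=20: outside box; Z[20]=0
i=21: outside box; Z[21]=0
i=22: outside box; Z[22]=1 grow→box=[22,23)
i=23: outside box; Z[23]=0
i=24: outside box; Z[24]=0
i=25: outside box; Z[25]=0
i=26: outside box; Z[26]=0
i=27: outside box; Z[27]=1 grow→box=[27,28)
i=28: outside box; Z[28]=0
i=29: outside box; Z[29]=1 grow→box=[29,30)
i=30: outside box; Z[30]=3 grow→box=[30,33)
i=31: min(r-i=2, Z[1]=0)=0; Z[31]=0
i=32: min(r-i=1, Z[2]=0)=0; Z[32]=0
i=33: outside box; Z[33]=0
i=34: outside box; Z[34]=0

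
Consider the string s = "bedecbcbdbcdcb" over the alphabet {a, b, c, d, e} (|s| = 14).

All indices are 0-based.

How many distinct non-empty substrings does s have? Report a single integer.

92

rank | idx | suffix
   0 |  13 | b
   1 |   5 | bcbdbcdcb
   2 |   9 | bcdcb
   3 |   7 | bdbcdcb
   4 |   0 | bedecbcbdbcdcb
   5 |  12 | cb
   6 |   4 | cbcbdbcdcb
   7 |   6 | cbdbcdcb
   8 |  10 | cdcb
   9 |   8 | dbcdcb
  10 |  11 | dcb
  11 |   2 | decbcbdbcdcb
  12 |   3 | ecbcbdbcdcb
  13 |   1 | edecbcbdbcdcb

SA = [13, 5, 9, 7, 0, 12, 4, 6, 10, 8, 11, 2, 3, 1]
i: (SA[i-1],SA[i]) lcp shared
  1: (13,5) 1 'b'
  2: (5,9) 2 'bc'
  3: (9,7) 1 'b'
  4: (7,0) 1 'b'
  5: (0,12) 0 ''
  6: (12,4) 2 'cb'
  7: (4,6) 2 'cb'
  8: (6,10) 1 'c'
  9: (10,8) 0 ''
  10: (8,11) 1 'd'
  11: (11,2) 1 'd'
  12: (2,3) 0 ''
  13: (3,1) 1 'e'

n(n+1)/2 = 14·15/2 = 105
Σ LCP = 0 + 1 + 2 + 1 + 1 + 0 + 2 + 2 + 1 + 0 + 1 + 1 + 0 + 1 = 13
distinct = 105 − 13 = 92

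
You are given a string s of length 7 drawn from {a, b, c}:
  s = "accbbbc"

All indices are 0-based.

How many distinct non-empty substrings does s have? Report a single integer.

rank | idx | suffix
   0 |   0 | accbbbc
   1 |   3 | bbbc
   2 |   4 | bbc
   3 |   5 | bc
   4 |   6 | c
   5 |   2 | cbbbc
   6 |   1 | ccbbbc

SA = [0, 3, 4, 5, 6, 2, 1]
rank  pair      lcp
   1  s[0:],s[3:]  0  ''
   2  s[3:],s[4:]  2  'bb'
   3  s[4:],s[5:]  1  'b'
   4  s[5:],s[6:]  0  ''
   5  s[6:],s[2:]  1  'c'
   6  s[2:],s[1:]  1  'c'

n(n+1)/2 = 7·8/2 = 28
Σ LCP = 0 + 0 + 2 + 1 + 0 + 1 + 1 = 5
distinct = 28 − 5 = 23

23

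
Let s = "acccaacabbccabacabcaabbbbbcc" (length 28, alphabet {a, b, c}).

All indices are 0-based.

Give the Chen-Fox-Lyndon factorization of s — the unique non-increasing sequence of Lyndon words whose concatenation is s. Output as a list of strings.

["accc", "aacabbccabacabc", "aabbbbbcc"]

emit factor 1: 'accc' (i=0, period=4)
emit factor 2: 'aacabbccabacabc' (i=4, period=15)
emit factor 3: 'aabbbbbcc' (i=19, period=9)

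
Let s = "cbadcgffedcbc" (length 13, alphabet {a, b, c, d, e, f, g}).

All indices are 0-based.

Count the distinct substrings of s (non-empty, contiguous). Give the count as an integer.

83

sorted suffixes:
  #0 SA[0]=2  'adcgffedcbc'
  #1 SA[1]=1  'badcgffedcbc'
  #2 SA[2]=11  'bc'
  #3 SA[3]=12  'c'
  #4 SA[4]=0  'cbadcgffedcbc'
  #5 SA[5]=10  'cbc'
  #6 SA[6]=4  'cgffedcbc'
  #7 SA[7]=9  'dcbc'
  #8 SA[8]=3  'dcgffedcbc'
  #9 SA[9]=8  'edcbc'
  #10 SA[10]=7  'fedcbc'
  #11 SA[11]=6  'ffedcbc'
  #12 SA[12]=5  'gffedcbc'

SA = [2, 1, 11, 12, 0, 10, 4, 9, 3, 8, 7, 6, 5]
[i] adj suffixes → lcp
  [1] 2/1 → 0 ('')
  [2] 1/11 → 1 ('b')
  [3] 11/12 → 0 ('')
  [4] 12/0 → 1 ('c')
  [5] 0/10 → 2 ('cb')
  [6] 10/4 → 1 ('c')
  [7] 4/9 → 0 ('')
  [8] 9/3 → 2 ('dc')
  [9] 3/8 → 0 ('')
  [10] 8/7 → 0 ('')
  [11] 7/6 → 1 ('f')
  [12] 6/5 → 0 ('')

n(n+1)/2 = 13·14/2 = 91
Σ LCP = 0 + 0 + 1 + 0 + 1 + 2 + 1 + 0 + 2 + 0 + 0 + 1 + 0 = 8
distinct = 91 − 8 = 83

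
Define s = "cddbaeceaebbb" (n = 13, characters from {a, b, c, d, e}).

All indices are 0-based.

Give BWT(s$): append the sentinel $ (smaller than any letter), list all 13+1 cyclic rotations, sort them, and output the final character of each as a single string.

bebbdbe$edccaa

rank  rotation        last
    0  $cddbaeceaebbb  b
    1  aebbb$cddbaece  e
    2  aeceaebbb$cddb  b
    3  b$cddbaeceaebb  b
    4  baeceaebbb$cdd  d
    5  bb$cddbaeceaeb  b
    6  bbb$cddbaeceae  e
    7  cddbaeceaebbb$  $
    8  ceaebbb$cddbae  e
    9  dbaeceaebbb$cd  d
   10  ddbaeceaebbb$c  c
   11  eaebbb$cddbaec  c
   12  ebbb$cddbaecea  a
   13  eceaebbb$cddba  a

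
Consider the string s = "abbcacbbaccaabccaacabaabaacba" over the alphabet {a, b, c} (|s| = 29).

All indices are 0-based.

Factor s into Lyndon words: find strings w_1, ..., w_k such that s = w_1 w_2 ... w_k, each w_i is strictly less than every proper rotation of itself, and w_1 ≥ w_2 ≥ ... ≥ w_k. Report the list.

emit factor 1: 'abbcacbbacc' (i=0, period=11)
emit factor 2: 'aabccaacab' (i=11, period=10)
emit factor 3: 'aabaacb' (i=21, period=7)
emit factor 4: 'a' (i=28, period=1)

["abbcacbbacc", "aabccaacab", "aabaacb", "a"]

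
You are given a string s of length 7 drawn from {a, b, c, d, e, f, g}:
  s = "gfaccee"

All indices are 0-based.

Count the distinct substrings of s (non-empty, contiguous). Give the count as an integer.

rank | idx | suffix
   0 |   2 | accee
   1 |   3 | ccee
   2 |   4 | cee
   3 |   6 | e
   4 |   5 | ee
   5 |   1 | faccee
   6 |   0 | gfaccee

SA = [2, 3, 4, 6, 5, 1, 0]
rank  pair      lcp
   1  s[2:],s[3:]  0  ''
   2  s[3:],s[4:]  1  'c'
   3  s[4:],s[6:]  0  ''
   4  s[6:],s[5:]  1  'e'
   5  s[5:],s[1:]  0  ''
   6  s[1:],s[0:]  0  ''

n(n+1)/2 = 7·8/2 = 28
Σ LCP = 0 + 0 + 1 + 0 + 1 + 0 + 0 = 2
distinct = 28 − 2 = 26

26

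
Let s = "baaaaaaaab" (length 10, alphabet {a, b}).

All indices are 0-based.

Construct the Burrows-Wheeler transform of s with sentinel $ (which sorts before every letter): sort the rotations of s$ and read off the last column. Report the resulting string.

rank  rotation     last
    0  $baaaaaaaab  b
    1  aaaaaaaab$b  b
    2  aaaaaaab$ba  a
    3  aaaaaab$baa  a
    4  aaaaab$baaa  a
    5  aaaab$baaaa  a
    6  aaab$baaaaa  a
    7  aab$baaaaaa  a
    8  ab$baaaaaaa  a
    9  b$baaaaaaaa  a
   10  baaaaaaaab$  $

bbaaaaaaaa$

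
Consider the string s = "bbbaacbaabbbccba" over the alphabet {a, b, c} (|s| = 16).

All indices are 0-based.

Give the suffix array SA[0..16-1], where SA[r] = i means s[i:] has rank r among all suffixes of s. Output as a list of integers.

sorted suffixes:
  #0 SA[0]=15  'a'
  #1 SA[1]=7  'aabbbccba'
  #2 SA[2]=3  'aacbaabbbccba'
  #3 SA[3]=8  'abbbccba'
  #4 SA[4]=4  'acbaabbbccba'
  #5 SA[5]=14  'ba'
  #6 SA[6]=6  'baabbbccba'
  #7 SA[7]=2  'baacbaabbbccba'
  #8 SA[8]=1  'bbaacbaabbbccba'
  #9 SA[9]=0  'bbbaacbaabbbccba'
  #10 SA[10]=9  'bbbccba'
  #11 SA[11]=10  'bbccba'
  #12 SA[12]=11  'bccba'
  #13 SA[13]=13  'cba'
  #14 SA[14]=5  'cbaabbbccba'
  #15 SA[15]=12  'ccba'

[15, 7, 3, 8, 4, 14, 6, 2, 1, 0, 9, 10, 11, 13, 5, 12]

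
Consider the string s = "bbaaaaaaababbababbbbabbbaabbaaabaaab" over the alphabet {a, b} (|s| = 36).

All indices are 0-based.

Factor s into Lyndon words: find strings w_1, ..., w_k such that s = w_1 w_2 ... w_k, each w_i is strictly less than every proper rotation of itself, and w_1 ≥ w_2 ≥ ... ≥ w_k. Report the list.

emit factor 1: 'b' (i=0, period=1)
emit factor 2: 'b' (i=1, period=1)
emit factor 3: 'aaaaaaababbababbbbabbbaabbaaabaaab' (i=2, period=34)

["b", "b", "aaaaaaababbababbbbabbbaabbaaabaaab"]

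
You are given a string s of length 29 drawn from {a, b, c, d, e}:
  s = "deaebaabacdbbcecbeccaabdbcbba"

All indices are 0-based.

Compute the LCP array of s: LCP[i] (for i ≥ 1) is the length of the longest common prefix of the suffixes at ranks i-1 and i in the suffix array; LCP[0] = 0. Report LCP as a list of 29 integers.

rank→(start, suffix):
  0 → (28, 'a')
  1 → (5, 'aabacdbbcecbeccaabdbcbba')
  2 → (20, 'aabdbcbba')
  3 → (6, 'abacdbbcecbeccaabdbcbba')
  4 → (21, 'abdbcbba')
  5 → (8, 'acdbbcecbeccaabdbcbba')
  6 → (2, 'aebaabacdbbcecbeccaabdbcbba')
  7 → (27, 'ba')
  8 → (4, 'baabacdbbcecbeccaabdbcbba')
  9 → (7, 'bacdbbcecbeccaabdbcbba')
  10 → (26, 'bba')
  11 → (11, 'bbcecbeccaabdbcbba')
  12 → (24, 'bcbba')
  13 → (12, 'bcecbeccaabdbcbba')
  14 → (22, 'bdbcbba')
  15 → (16, 'beccaabdbcbba')
  16 → (19, 'caabdbcbba')
  17 → (25, 'cbba')
  18 → (15, 'cbeccaabdbcbba')
  19 → (18, 'ccaabdbcbba')
  20 → (9, 'cdbbcecbeccaabdbcbba')
  21 → (13, 'cecbeccaabdbcbba')
  22 → (10, 'dbbcecbeccaabdbcbba')
  23 → (23, 'dbcbba')
  24 → (0, 'deaebaabacdbbcecbeccaabdbcbba')
  25 → (1, 'eaebaabacdbbcecbeccaabdbcbba')
  26 → (3, 'ebaabacdbbcecbeccaabdbcbba')
  27 → (14, 'ecbeccaabdbcbba')
  28 → (17, 'eccaabdbcbba')

SA = [28, 5, 20, 6, 21, 8, 2, 27, 4, 7, 26, 11, 24, 12, 22, 16, 19, 25, 15, 18, 9, 13, 10, 23, 0, 1, 3, 14, 17]
[i] adj suffixes → lcp
  [1] 28/5 → 1 ('a')
  [2] 5/20 → 3 ('aab')
  [3] 20/6 → 1 ('a')
  [4] 6/21 → 2 ('ab')
  [5] 21/8 → 1 ('a')
  [6] 8/2 → 1 ('a')
  [7] 2/27 → 0 ('')
  [8] 27/4 → 2 ('ba')
  [9] 4/7 → 2 ('ba')
  [10] 7/26 → 1 ('b')
  [11] 26/11 → 2 ('bb')
  [12] 11/24 → 1 ('b')
  [13] 24/12 → 2 ('bc')
  [14] 12/22 → 1 ('b')
  [15] 22/16 → 1 ('b')
  [16] 16/19 → 0 ('')
  [17] 19/25 → 1 ('c')
  [18] 25/15 → 2 ('cb')
  [19] 15/18 → 1 ('c')
  [20] 18/9 → 1 ('c')
  [21] 9/13 → 1 ('c')
  [22] 13/10 → 0 ('')
  [23] 10/23 → 2 ('db')
  [24] 23/0 → 1 ('d')
  [25] 0/1 → 0 ('')
  [26] 1/3 → 1 ('e')
  [27] 3/14 → 1 ('e')
  [28] 14/17 → 2 ('ec')

[0, 1, 3, 1, 2, 1, 1, 0, 2, 2, 1, 2, 1, 2, 1, 1, 0, 1, 2, 1, 1, 1, 0, 2, 1, 0, 1, 1, 2]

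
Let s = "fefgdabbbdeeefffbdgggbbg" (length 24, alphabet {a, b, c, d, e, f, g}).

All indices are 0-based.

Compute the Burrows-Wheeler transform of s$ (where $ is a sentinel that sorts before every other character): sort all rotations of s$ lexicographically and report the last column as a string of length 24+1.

gdabgbfbgbbdeeff$feebgfgd

rank  rotation                   last
    0  $fefgdabbbdeeefffbdgggbbg  g
    1  abbbdeeefffbdgggbbg$fefgd  d
    2  bbbdeeefffbdgggbbg$fefgda  a
    3  bbdeeefffbdgggbbg$fefgdab  b
    4  bbg$fefgdabbbdeeefffbdggg  g
    5  bdeeefffbdgggbbg$fefgdabb  b
    6  bdgggbbg$fefgdabbbdeeefff  f
    7  bg$fefgdabbbdeeefffbdgggb  b
    8  dabbbdeeefffbdgggbbg$fefg  g
    9  deeefffbdgggbbg$fefgdabbb  b
   10  dgggbbg$fefgdabbbdeeefffb  b
   11  eeefffbdgggbbg$fefgdabbbd  d
   12  eefffbdgggbbg$fefgdabbbde  e
   13  efffbdgggbbg$fefgdabbbdee  e
   14  efgdabbbdeeefffbdgggbbg$f  f
   15  fbdgggbbg$fefgdabbbdeeeff  f
   16  fefgdabbbdeeefffbdgggbbg$  $
   17  ffbdgggbbg$fefgdabbbdeeef  f
   18  fffbdgggbbg$fefgdabbbdeee  e
   19  fgdabbbdeeefffbdgggbbg$fe  e
   20  g$fefgdabbbdeeefffbdgggbb  b
   21  gbbg$fefgdabbbdeeefffbdgg  g
   22  gdabbbdeeefffbdgggbbg$fef  f
   23  ggbbg$fefgdabbbdeeefffbdg  g
   24  gggbbg$fefgdabbbdeeefffbd  d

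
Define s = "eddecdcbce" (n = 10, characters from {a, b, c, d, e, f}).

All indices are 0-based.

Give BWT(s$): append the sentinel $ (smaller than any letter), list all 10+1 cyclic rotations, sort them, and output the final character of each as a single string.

rank  rotation     last
    0  $eddecdcbce  e
    1  bce$eddecdc  c
    2  cbce$eddecd  d
    3  cdcbce$edde  e
    4  ce$eddecdcb  b
    5  dcbce$eddec  c
    6  ddecdcbce$e  e
    7  decdcbce$ed  d
    8  e$eddecdcbc  c
    9  ecdcbce$edd  d
   10  eddecdcbce$  $

ecdebcedcd$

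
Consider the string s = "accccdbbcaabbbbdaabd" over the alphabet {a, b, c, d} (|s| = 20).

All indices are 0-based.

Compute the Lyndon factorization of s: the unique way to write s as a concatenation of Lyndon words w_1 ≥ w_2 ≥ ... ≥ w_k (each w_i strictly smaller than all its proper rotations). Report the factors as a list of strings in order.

emit factor 1: 'accccdbbc' (i=0, period=9)
emit factor 2: 'aabbbbdaabd' (i=9, period=11)

["accccdbbc", "aabbbbdaabd"]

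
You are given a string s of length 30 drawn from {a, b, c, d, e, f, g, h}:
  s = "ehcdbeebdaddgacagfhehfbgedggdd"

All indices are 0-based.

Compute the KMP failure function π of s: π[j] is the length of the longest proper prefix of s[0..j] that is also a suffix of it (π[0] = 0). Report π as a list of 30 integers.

π[0] = 0
j=1 s[j]='h': π[1]=0 (border '')
j=2 s[j]='c': π[2]=0 (border '')
j=3 s[j]='d': π[3]=0 (border '')
j=4 s[j]='b': π[4]=0 (border '')
j=5 s[j]='e': π[5]=1 (border 'e')
j=6 s[j]='e': k: 1→0; π[6]=1 (border 'e')
j=7 s[j]='b': k: 1→0; π[7]=0 (border '')
j=8 s[j]='d': π[8]=0 (border '')
j=9 s[j]='a': π[9]=0 (border '')
j=10 s[j]='d': π[10]=0 (border '')
j=11 s[j]='d': π[11]=0 (border '')
j=12 s[j]='g': π[12]=0 (border '')
j=13 s[j]='a': π[13]=0 (border '')
j=14 s[j]='c': π[14]=0 (border '')
j=15 s[j]='a': π[15]=0 (border '')
j=16 s[j]='g': π[16]=0 (border '')
j=17 s[j]='f': π[17]=0 (border '')
j=18 s[j]='h': π[18]=0 (border '')
j=19 s[j]='e': π[19]=1 (border 'e')
j=20 s[j]='h': π[20]=2 (border 'eh')
j=21 s[j]='f': k: 2→0; π[21]=0 (border '')
j=22 s[j]='b': π[22]=0 (border '')
j=23 s[j]='g': π[23]=0 (border '')
j=24 s[j]='e': π[24]=1 (border 'e')
j=25 s[j]='d': k: 1→0; π[25]=0 (border '')
j=26 s[j]='g': π[26]=0 (border '')
j=27 s[j]='g': π[27]=0 (border '')
j=28 s[j]='d': π[28]=0 (border '')
j=29 s[j]='d': π[29]=0 (border '')

[0, 0, 0, 0, 0, 1, 1, 0, 0, 0, 0, 0, 0, 0, 0, 0, 0, 0, 0, 1, 2, 0, 0, 0, 1, 0, 0, 0, 0, 0]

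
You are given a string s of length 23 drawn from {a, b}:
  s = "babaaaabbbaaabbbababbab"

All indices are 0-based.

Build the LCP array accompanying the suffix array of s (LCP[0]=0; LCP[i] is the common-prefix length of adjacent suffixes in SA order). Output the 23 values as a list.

[0, 3, 7, 2, 6, 1, 2, 3, 2, 3, 5, 0, 1, 4, 2, 3, 4, 3, 1, 3, 4, 2, 4]

rank | idx | suffix
   0 |   3 | aaaabbbaaabbbababbab
   1 |   4 | aaabbbaaabbbababbab
   2 |  10 | aaabbbababbab
   3 |   5 | aabbbaaabbbababbab
   4 |  11 | aabbbababbab
   5 |  21 | ab
   6 |   1 | abaaaabbbaaabbbababbab
   7 |  16 | ababbab
   8 |  18 | abbab
   9 |   6 | abbbaaabbbababbab
  10 |  12 | abbbababbab
  11 |  22 | b
  12 |   2 | baaaabbbaaabbbababbab
  13 |   9 | baaabbbababbab
  14 |  20 | bab
  15 |   0 | babaaaabbbaaabbbababbab
  16 |  15 | bababbab
  17 |  17 | babbab
  18 |   8 | bbaaabbbababbab
  19 |  19 | bbab
  20 |  14 | bbababbab
  21 |   7 | bbbaaabbbababbab
  22 |  13 | bbbababbab

SA = [3, 4, 10, 5, 11, 21, 1, 16, 18, 6, 12, 22, 2, 9, 20, 0, 15, 17, 8, 19, 14, 7, 13]
i: (SA[i-1],SA[i]) lcp shared
  1: (3,4) 3 'aaa'
  2: (4,10) 7 'aaabbba'
  3: (10,5) 2 'aa'
  4: (5,11) 6 'aabbba'
  5: (11,21) 1 'a'
  6: (21,1) 2 'ab'
  7: (1,16) 3 'aba'
  8: (16,18) 2 'ab'
  9: (18,6) 3 'abb'
  10: (6,12) 5 'abbba'
  11: (12,22) 0 ''
  12: (22,2) 1 'b'
  13: (2,9) 4 'baaa'
  14: (9,20) 2 'ba'
  15: (20,0) 3 'bab'
  16: (0,15) 4 'baba'
  17: (15,17) 3 'bab'
  18: (17,8) 1 'b'
  19: (8,19) 3 'bba'
  20: (19,14) 4 'bbab'
  21: (14,7) 2 'bb'
  22: (7,13) 4 'bbba'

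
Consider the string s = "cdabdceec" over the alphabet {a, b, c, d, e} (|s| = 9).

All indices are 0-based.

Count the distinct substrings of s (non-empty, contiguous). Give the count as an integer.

41

sorted suffixes:
  #0 SA[0]=2  'abdceec'
  #1 SA[1]=3  'bdceec'
  #2 SA[2]=8  'c'
  #3 SA[3]=0  'cdabdceec'
  #4 SA[4]=5  'ceec'
  #5 SA[5]=1  'dabdceec'
  #6 SA[6]=4  'dceec'
  #7 SA[7]=7  'ec'
  #8 SA[8]=6  'eec'

SA = [2, 3, 8, 0, 5, 1, 4, 7, 6]
[i] adj suffixes → lcp
  [1] 2/3 → 0 ('')
  [2] 3/8 → 0 ('')
  [3] 8/0 → 1 ('c')
  [4] 0/5 → 1 ('c')
  [5] 5/1 → 0 ('')
  [6] 1/4 → 1 ('d')
  [7] 4/7 → 0 ('')
  [8] 7/6 → 1 ('e')

n(n+1)/2 = 9·10/2 = 45
Σ LCP = 0 + 0 + 0 + 1 + 1 + 0 + 1 + 0 + 1 = 4
distinct = 45 − 4 = 41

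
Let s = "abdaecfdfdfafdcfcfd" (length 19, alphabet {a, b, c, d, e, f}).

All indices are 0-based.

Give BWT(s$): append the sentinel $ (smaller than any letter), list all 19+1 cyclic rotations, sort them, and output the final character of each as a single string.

rank  rotation              last
    0  $abdaecfdfdfafdcfcfd  d
    1  abdaecfdfdfafdcfcfd$  $
    2  aecfdfdfafdcfcfd$abd  d
    3  afdcfcfd$abdaecfdfdf  f
    4  bdaecfdfdfafdcfcfd$a  a
    5  cfcfd$abdaecfdfdfafd  d
    6  cfd$abdaecfdfdfafdcf  f
    7  cfdfdfafdcfcfd$abdae  e
    8  d$abdaecfdfdfafdcfcf  f
    9  daecfdfdfafdcfcfd$ab  b
   10  dcfcfd$abdaecfdfdfaf  f
   11  dfafdcfcfd$abdaecfdf  f
   12  dfdfafdcfcfd$abdaecf  f
   13  ecfdfdfafdcfcfd$abda  a
   14  fafdcfcfd$abdaecfdfd  d
   15  fcfd$abdaecfdfdfafdc  c
   16  fd$abdaecfdfdfafdcfc  c
   17  fdcfcfd$abdaecfdfdfa  a
   18  fdfafdcfcfd$abdaecfd  d
   19  fdfdfafdcfcfd$abdaec  c

d$dfadfefbfffadccadc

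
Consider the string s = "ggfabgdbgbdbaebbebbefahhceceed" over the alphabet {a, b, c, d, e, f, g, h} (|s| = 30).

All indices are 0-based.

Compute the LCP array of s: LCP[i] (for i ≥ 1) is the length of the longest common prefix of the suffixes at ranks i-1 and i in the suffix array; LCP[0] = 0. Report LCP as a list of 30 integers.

rank | idx | suffix
   0 |   3 | abgdbgbdbaebbebbefahhceceed
   1 |  12 | aebbebbefahhceceed
   2 |  21 | ahhceceed
   3 |  11 | baebbebbefahhceceed
   4 |  14 | bbebbefahhceceed
   5 |  17 | bbefahhceceed
   6 |   9 | bdbaebbebbefahhceceed
   7 |  15 | bebbefahhceceed
   8 |  18 | befahhceceed
   9 |   7 | bgbdbaebbebbefahhceceed
  10 |   4 | bgdbgbdbaebbebbefahhceceed
  11 |  24 | ceceed
  12 |  26 | ceed
  13 |  29 | d
  14 |  10 | dbaebbebbefahhceceed
  15 |   6 | dbgbdbaebbebbefahhceceed
  16 |  13 | ebbebbefahhceceed
  17 |  16 | ebbefahhceceed
  18 |  25 | eceed
  19 |  28 | ed
  20 |  27 | eed
  21 |  19 | efahhceceed
  22 |   2 | fabgdbgbdbaebbebbefahhceceed
  23 |  20 | fahhceceed
  24 |   8 | gbdbaebbebbefahhceceed
  25 |   5 | gdbgbdbaebbebbefahhceceed
  26 |   1 | gfabgdbgbdbaebbebbefahhceceed
  27 |   0 | ggfabgdbgbdbaebbebbefahhceceed
  28 |  23 | hceceed
  29 |  22 | hhceceed

SA = [3, 12, 21, 11, 14, 17, 9, 15, 18, 7, 4, 24, 26, 29, 10, 6, 13, 16, 25, 28, 27, 19, 2, 20, 8, 5, 1, 0, 23, 22]
[i] adj suffixes → lcp
  [1] 3/12 → 1 ('a')
  [2] 12/21 → 1 ('a')
  [3] 21/11 → 0 ('')
  [4] 11/14 → 1 ('b')
  [5] 14/17 → 3 ('bbe')
  [6] 17/9 → 1 ('b')
  [7] 9/15 → 1 ('b')
  [8] 15/18 → 2 ('be')
  [9] 18/7 → 1 ('b')
  [10] 7/4 → 2 ('bg')
  [11] 4/24 → 0 ('')
  [12] 24/26 → 2 ('ce')
  [13] 26/29 → 0 ('')
  [14] 29/10 → 1 ('d')
  [15] 10/6 → 2 ('db')
  [16] 6/13 → 0 ('')
  [17] 13/16 → 4 ('ebbe')
  [18] 16/25 → 1 ('e')
  [19] 25/28 → 1 ('e')
  [20] 28/27 → 1 ('e')
  [21] 27/19 → 1 ('e')
  [22] 19/2 → 0 ('')
  [23] 2/20 → 2 ('fa')
  [24] 20/8 → 0 ('')
  [25] 8/5 → 1 ('g')
  [26] 5/1 → 1 ('g')
  [27] 1/0 → 1 ('g')
  [28] 0/23 → 0 ('')
  [29] 23/22 → 1 ('h')

[0, 1, 1, 0, 1, 3, 1, 1, 2, 1, 2, 0, 2, 0, 1, 2, 0, 4, 1, 1, 1, 1, 0, 2, 0, 1, 1, 1, 0, 1]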